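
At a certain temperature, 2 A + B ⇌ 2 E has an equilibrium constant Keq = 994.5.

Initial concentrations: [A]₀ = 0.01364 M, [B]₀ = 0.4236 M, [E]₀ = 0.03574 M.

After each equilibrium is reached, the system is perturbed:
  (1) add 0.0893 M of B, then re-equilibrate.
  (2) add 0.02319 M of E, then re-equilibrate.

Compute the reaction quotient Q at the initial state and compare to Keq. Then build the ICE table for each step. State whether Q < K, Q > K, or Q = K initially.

Q₀ = 16.21; Q < K (proceeds forward)

Q₀ = 16.21 vs Keq = 994.5 ⇒ Q<K, forward
Step 1:
                   A          B          E
  I          0.01364     0.4236    0.03574
  C         -0.01133  -0.005666    0.01133
  E         0.002309     0.4179    0.04707
  solve Keq expr → x = 0.005666; check Q = 994.5
Then add 0.0893 M of B.
Step 2:
                   A          B          E
  I         0.002309     0.5072    0.04707
  C       -2.0379e-04 -1.0189e-04 2.0379e-04
  E         0.002105     0.5071    0.04727
  solve Keq expr → x = 1.0189e-04; check Q = 994.5
Then add 0.02319 M of E.
Step 3:
                   A          B          E
  I         0.002105     0.5071    0.07046
  C       9.8715e-04 4.9358e-04 -9.8715e-04
  E         0.003092     0.5076    0.06948
  solve Keq expr → x = -4.9358e-04; check Q = 994.5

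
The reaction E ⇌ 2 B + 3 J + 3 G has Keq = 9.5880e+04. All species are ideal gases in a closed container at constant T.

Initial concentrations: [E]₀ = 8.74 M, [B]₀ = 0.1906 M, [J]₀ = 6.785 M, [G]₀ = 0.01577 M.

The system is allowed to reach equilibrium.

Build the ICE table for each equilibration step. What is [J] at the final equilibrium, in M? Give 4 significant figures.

Q₀ = 5.0919e-06 vs Keq = 9.5880e+04 ⇒ Q<K, forward
Step 1:
                  E         B         J         G
  init         8.74    0.1906     6.785   0.01577
  Δ          -1.348     2.696     4.045     4.045
  eq          7.392     2.887     10.83      4.06
  solve Keq expr → x = 1.348; check Q = 9.5880e+04

[J]_eq = 10.83 M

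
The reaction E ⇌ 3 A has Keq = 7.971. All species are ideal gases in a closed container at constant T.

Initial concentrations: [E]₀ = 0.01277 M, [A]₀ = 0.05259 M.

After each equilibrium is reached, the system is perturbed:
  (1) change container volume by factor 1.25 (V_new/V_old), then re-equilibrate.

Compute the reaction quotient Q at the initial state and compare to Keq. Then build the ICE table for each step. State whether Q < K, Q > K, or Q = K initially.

Q₀ = 0.01139; Q < K (proceeds forward)

Q₀ = 0.01139 vs Keq = 7.971 ⇒ Q<K, forward
Step 1:
                   E          A
  Initial    0.01277    0.05259
  Change    -0.01268    0.03803
  Equil   9.3359e-05    0.09062
  solve Keq expr → x = 0.01268; check Q = 7.971
Then change container volume by factor 1.25 (V_new/V_old).
Step 2:
                   E          A
  Initial 7.4688e-05     0.0725
  Change  -2.6729e-05 8.0186e-05
  Equil   4.7959e-05    0.07258
  solve Keq expr → x = 2.6729e-05; check Q = 7.971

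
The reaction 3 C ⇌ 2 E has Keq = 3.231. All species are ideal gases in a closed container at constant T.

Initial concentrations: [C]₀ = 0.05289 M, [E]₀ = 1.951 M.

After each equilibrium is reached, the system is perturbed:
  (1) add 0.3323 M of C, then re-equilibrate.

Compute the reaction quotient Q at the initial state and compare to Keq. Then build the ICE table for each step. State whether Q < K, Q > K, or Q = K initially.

Q₀ = 2.5727e+04; Q > K (proceeds reverse)

Q₀ = 2.5727e+04 vs Keq = 3.231 ⇒ Q>K, reverse
Step 1:
                  C         E
  init      0.05289     1.951
  Δ          0.8006   -0.5337
  eq         0.8535     1.417
  solve Keq expr → x = -0.2669; check Q = 3.231
Then add 0.3323 M of C.
Step 2:
                  C         E
  init        1.186     1.417
  Δ         -0.2632    0.1755
  eq         0.9225     1.593
  solve Keq expr → x = 0.08774; check Q = 3.231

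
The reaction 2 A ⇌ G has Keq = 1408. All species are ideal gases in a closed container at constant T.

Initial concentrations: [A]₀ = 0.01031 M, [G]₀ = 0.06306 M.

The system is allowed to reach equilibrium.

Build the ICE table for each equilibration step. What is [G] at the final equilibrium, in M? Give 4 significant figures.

[G]_eq = 0.06482 M

Q₀ = 593.2 vs Keq = 1408 ⇒ Q<K, forward
Step 1:
                  A         G
  Initial   0.01031   0.06306
  Change  -0.003525  0.001762
  Equil    0.006785   0.06482
  solve Keq expr → x = 0.001762; check Q = 1408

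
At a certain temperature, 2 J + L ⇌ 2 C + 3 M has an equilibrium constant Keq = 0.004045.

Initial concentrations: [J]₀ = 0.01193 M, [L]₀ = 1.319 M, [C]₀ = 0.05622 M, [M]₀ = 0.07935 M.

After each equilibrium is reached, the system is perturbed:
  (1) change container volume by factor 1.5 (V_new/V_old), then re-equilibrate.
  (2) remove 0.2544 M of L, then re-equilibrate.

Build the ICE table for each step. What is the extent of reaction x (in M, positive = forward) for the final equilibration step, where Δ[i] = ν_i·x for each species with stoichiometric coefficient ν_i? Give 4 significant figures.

x = -4.4429e-04 M

Q₀ = 0.008412 vs Keq = 0.004045 ⇒ Q>K, reverse
Step 1:
                  J         L         C         M
  I         0.01193     1.319   0.05622   0.07935
  C         0.00299  0.001495  -0.00299 -0.004484
  E         0.01492      1.32   0.05323   0.07487
  solve Keq expr → x = -0.001495; check Q = 0.004045
Then change container volume by factor 1.5 (V_new/V_old).
Step 2:
                  J         L         C         M
  I        0.009946    0.8803   0.03549   0.04991
  C       -0.002193 -0.001097  0.002193   0.00329
  E        0.007753    0.8792   0.03768    0.0532
  solve Keq expr → x = 0.001097; check Q = 0.004045
Then remove 0.2544 M of L.
Step 3:
                  J         L         C         M
  I        0.007753    0.6248   0.03768    0.0532
  C       8.8857e-04 4.4429e-04 -8.8857e-04 -0.001333
  E        0.008642    0.6253   0.03679   0.05187
  solve Keq expr → x = -4.4429e-04; check Q = 0.004045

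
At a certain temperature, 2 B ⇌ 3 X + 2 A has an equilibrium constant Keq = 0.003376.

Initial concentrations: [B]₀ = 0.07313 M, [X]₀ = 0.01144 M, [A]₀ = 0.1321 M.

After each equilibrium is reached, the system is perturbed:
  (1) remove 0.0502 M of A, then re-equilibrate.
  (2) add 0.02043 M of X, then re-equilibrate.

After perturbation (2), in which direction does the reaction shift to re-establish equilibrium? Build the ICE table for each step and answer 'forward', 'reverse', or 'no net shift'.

Q₀ = 4.8853e-06 vs Keq = 0.003376 ⇒ Q<K, forward
Step 1:
                   B          X          A
  Initial    0.07313    0.01144     0.1321
  Change    -0.03207    0.04811    0.03207
  Equil      0.04106    0.05955     0.1642
  solve Keq expr → x = 0.01604; check Q = 0.003376
Then remove 0.0502 M of A.
Step 2:
                   B          X          A
  Initial    0.04106    0.05955      0.114
  Change   -0.005204   0.007806   0.005204
  Equil      0.03585    0.06735     0.1192
  solve Keq expr → x = 0.002602; check Q = 0.003376
Then add 0.02043 M of X.
Step 3:
                   B          X          A
  Initial    0.03585    0.08778     0.1192
  Change    0.006469  -0.009703  -0.006469
  Equil      0.04232    0.07808     0.1127
  solve Keq expr → x = -0.003234; check Q = 0.003376

Direction: reverse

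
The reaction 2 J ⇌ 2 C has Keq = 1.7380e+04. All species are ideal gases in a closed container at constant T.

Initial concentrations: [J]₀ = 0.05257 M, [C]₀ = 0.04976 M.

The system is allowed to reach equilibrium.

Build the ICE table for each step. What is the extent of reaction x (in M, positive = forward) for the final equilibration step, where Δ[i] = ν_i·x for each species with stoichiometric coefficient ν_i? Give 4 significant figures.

Q₀ = 0.896 vs Keq = 1.7380e+04 ⇒ Q<K, forward
Step 1:
                  J         C
  init      0.05257   0.04976
  Δ         -0.0518    0.0518
  eq      7.7036e-04    0.1016
  solve Keq expr → x = 0.0259; check Q = 1.7380e+04

x = 0.0259 M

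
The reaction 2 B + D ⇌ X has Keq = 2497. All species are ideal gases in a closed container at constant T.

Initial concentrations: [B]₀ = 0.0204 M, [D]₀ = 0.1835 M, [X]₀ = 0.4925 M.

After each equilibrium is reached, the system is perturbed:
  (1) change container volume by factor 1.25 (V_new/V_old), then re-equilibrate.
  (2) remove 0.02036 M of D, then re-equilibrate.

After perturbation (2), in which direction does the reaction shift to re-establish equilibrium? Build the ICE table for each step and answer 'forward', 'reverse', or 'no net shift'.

Q₀ = 6449 vs Keq = 2497 ⇒ Q>K, reverse
Step 1:
                    B           D           X
  Initial      0.0204      0.1835      0.4925
  Change      0.01168    0.005842   -0.005842
  Equil       0.03208      0.1893      0.4867
  solve Keq expr → x = -0.005842; check Q = 2497
Then change container volume by factor 1.25 (V_new/V_old).
Step 2:
                    B           D           X
  Initial     0.02567      0.1515      0.3893
  Change     0.005982    0.002991   -0.002991
  Equil       0.03165      0.1545      0.3863
  solve Keq expr → x = -0.002991; check Q = 2497
Then remove 0.02036 M of D.
Step 3:
                    B           D           X
  Initial     0.03165      0.1341      0.3863
  Change     0.002136    0.001068   -0.001068
  Equil       0.03379      0.1352      0.3853
  solve Keq expr → x = -0.001068; check Q = 2497

Direction: reverse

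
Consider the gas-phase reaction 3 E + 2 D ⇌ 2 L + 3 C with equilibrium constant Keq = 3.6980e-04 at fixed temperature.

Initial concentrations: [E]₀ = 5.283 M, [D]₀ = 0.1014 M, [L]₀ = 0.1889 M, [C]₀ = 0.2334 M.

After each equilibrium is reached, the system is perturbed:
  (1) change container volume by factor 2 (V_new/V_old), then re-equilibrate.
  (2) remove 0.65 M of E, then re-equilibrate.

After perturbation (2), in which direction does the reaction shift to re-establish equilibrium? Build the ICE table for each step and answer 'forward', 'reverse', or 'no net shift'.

Q₀ = 2.9926e-04 vs Keq = 3.6980e-04 ⇒ Q<K, forward
Step 1:
                    E           D           L           C
  I             5.283      0.1014      0.1889      0.2334
  C         -0.006288   -0.004192    0.004192    0.006288
  E             5.277     0.09721      0.1931      0.2397
  solve Keq expr → x = 0.002096; check Q = 3.6980e-04
Then change container volume by factor 2 (V_new/V_old).
Step 2:
                    E           D           L           C
  I             2.638      0.0486     0.09655      0.1198
  C                 0           0           0           0
  E             2.638      0.0486     0.09655      0.1198
  solve Keq expr → x = 0; check Q = 3.6980e-04
Then remove 0.65 M of E.
Step 3:
                    E           D           L           C
  I             1.988      0.0486     0.09655      0.1198
  C           0.01253    0.008355   -0.008355    -0.01253
  E             2.001     0.05696     0.08819      0.1073
  solve Keq expr → x = -0.004178; check Q = 3.6980e-04

Direction: reverse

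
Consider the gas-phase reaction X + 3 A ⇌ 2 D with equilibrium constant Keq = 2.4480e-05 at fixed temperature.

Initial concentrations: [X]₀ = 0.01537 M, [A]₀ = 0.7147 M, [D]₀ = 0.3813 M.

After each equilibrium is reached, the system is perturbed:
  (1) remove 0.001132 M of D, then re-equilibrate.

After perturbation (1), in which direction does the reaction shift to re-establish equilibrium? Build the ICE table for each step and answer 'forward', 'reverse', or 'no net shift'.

Direction: forward

Q₀ = 25.91 vs Keq = 2.4480e-05 ⇒ Q>K, reverse
Step 1:
                  X         A         D
  init      0.01537    0.7147    0.3813
  Δ           0.189    0.5671   -0.3781
  eq         0.2044     1.282  0.003246
  solve Keq expr → x = -0.189; check Q = 2.4480e-05
Then remove 0.001132 M of D.
Step 2:
                  X         A         D
  init       0.2044     1.282  0.002114
  Δ       -5.6058e-04 -0.001682  0.001121
  eq         0.2038      1.28  0.003235
  solve Keq expr → x = 5.6058e-04; check Q = 2.4480e-05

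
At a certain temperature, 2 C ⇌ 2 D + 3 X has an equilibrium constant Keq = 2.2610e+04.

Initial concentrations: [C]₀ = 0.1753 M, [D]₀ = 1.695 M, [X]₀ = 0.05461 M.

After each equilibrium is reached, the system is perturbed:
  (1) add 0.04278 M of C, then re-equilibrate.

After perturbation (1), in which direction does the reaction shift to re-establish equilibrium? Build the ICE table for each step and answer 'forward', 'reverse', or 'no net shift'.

Direction: forward

Q₀ = 0.01523 vs Keq = 2.2610e+04 ⇒ Q<K, forward
Step 1:
                   C          D          X
  init        0.1753      1.695    0.05461
  Δ          -0.1731     0.1731     0.2597
  eq        0.002189      1.868     0.3143
  solve Keq expr → x = 0.08656; check Q = 2.2610e+04
Then add 0.04278 M of C.
Step 2:
                   C          D          X
  init       0.04497      1.868     0.3143
  Δ         -0.04202    0.04202    0.06304
  eq        0.002944       1.91     0.3773
  solve Keq expr → x = 0.02101; check Q = 2.2610e+04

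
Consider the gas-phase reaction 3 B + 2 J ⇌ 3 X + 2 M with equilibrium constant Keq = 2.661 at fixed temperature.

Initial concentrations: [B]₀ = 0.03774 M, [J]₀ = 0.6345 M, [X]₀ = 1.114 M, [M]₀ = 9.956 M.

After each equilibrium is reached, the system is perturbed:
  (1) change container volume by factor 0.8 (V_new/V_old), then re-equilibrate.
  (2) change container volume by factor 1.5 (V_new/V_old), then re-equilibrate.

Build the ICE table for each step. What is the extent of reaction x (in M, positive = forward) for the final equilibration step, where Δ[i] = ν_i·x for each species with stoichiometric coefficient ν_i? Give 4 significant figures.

x = 0 M

Q₀ = 6.3322e+06 vs Keq = 2.661 ⇒ Q>K, reverse
Step 1:
                    B           J           X           M
  init        0.03774      0.6345       1.114       9.956
  Δ            0.8173      0.5449     -0.8173     -0.5449
  eq            0.855       1.179      0.2967       9.411
  solve Keq expr → x = -0.2724; check Q = 2.661
Then change container volume by factor 0.8 (V_new/V_old).
Step 2:
                    B           J           X           M
  init          1.069       1.474      0.3709       11.76
  Δ                 0           0           0           0
  eq            1.069       1.474      0.3709       11.76
  solve Keq expr → x = 0; check Q = 2.661
Then change container volume by factor 1.5 (V_new/V_old).
Step 3:
                    B           J           X           M
  init         0.7125      0.9828      0.2473       7.843
  Δ                 0           0           0           0
  eq           0.7125      0.9828      0.2473       7.843
  solve Keq expr → x = 0; check Q = 2.661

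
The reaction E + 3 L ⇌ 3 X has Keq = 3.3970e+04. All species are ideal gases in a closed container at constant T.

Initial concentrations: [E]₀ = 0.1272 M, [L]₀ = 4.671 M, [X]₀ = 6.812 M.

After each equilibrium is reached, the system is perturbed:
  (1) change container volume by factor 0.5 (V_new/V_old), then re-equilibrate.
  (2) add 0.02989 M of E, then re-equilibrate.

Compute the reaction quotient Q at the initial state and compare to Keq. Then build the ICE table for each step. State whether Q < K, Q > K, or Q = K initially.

Q₀ = 24.38 vs Keq = 3.3970e+04 ⇒ Q<K, forward
Step 1:
                    E           L           X
  Initial      0.1272       4.671       6.812
  Change      -0.1271     -0.3812      0.3812
  Equil    1.3879e-04        4.29       7.193
  solve Keq expr → x = 0.1271; check Q = 3.3970e+04
Then change container volume by factor 0.5 (V_new/V_old).
Step 2:
                    E           L           X
  Initial  2.7758e-04        8.58       14.39
  Change  -1.3876e-04 -4.1627e-04  4.1627e-04
  Equil    1.3882e-04       8.579       14.39
  solve Keq expr → x = 1.3876e-04; check Q = 3.3970e+04
Then add 0.02989 M of E.
Step 3:
                    E           L           X
  Initial     0.03003       8.579       14.39
  Change     -0.02988    -0.08965     0.08965
  Equil    1.4596e-04        8.49       14.48
  solve Keq expr → x = 0.02988; check Q = 3.3970e+04

Q₀ = 24.38; Q < K (proceeds forward)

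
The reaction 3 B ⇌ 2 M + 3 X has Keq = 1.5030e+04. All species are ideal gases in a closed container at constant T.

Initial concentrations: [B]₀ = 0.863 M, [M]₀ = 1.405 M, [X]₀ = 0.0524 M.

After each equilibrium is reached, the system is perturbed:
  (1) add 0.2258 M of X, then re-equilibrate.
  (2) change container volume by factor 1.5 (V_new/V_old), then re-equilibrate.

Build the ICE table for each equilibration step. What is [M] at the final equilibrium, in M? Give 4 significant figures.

[M]_eq = 1.297 M

Q₀ = 4.4189e-04 vs Keq = 1.5030e+04 ⇒ Q<K, forward
Step 1:
                    B           M           X
  I             0.863       1.405      0.0524
  C           -0.8087      0.5391      0.8087
  E           0.05435       1.944      0.8611
  solve Keq expr → x = 0.2696; check Q = 1.5030e+04
Then add 0.2258 M of X.
Step 2:
                    B           M           X
  I           0.05435       1.944       1.087
  C           0.01321   -0.008809    -0.01321
  E           0.06756       1.935       1.074
  solve Keq expr → x = -0.004404; check Q = 1.5030e+04
Then change container volume by factor 1.5 (V_new/V_old).
Step 3:
                    B           M           X
  I           0.04504        1.29      0.7158
  C          -0.01006     0.00671     0.01006
  E           0.03498       1.297      0.7258
  solve Keq expr → x = 0.003355; check Q = 1.5030e+04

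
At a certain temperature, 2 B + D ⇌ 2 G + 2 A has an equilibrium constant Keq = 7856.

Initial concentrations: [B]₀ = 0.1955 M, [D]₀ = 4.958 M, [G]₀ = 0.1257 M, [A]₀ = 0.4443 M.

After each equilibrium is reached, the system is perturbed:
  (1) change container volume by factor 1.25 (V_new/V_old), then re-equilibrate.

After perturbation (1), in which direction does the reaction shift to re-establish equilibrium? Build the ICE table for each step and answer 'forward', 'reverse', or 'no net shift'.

Q₀ = 0.01646 vs Keq = 7856 ⇒ Q<K, forward
Step 1:
                   B          D          G          A
  init        0.1955      4.958     0.1257     0.4443
  Δ          -0.1945   -0.09723     0.1945     0.1945
  eq        0.001046      4.861     0.3202     0.6388
  solve Keq expr → x = 0.09723; check Q = 7856
Then change container volume by factor 1.25 (V_new/V_old).
Step 2:
                   B          D          G          A
  init    8.3720e-04      3.889     0.2561      0.511
  Δ       -8.7995e-05 -4.3997e-05 8.7995e-05 8.7995e-05
  eq      7.4920e-04      3.889     0.2562     0.5111
  solve Keq expr → x = 4.3997e-05; check Q = 7856

Direction: forward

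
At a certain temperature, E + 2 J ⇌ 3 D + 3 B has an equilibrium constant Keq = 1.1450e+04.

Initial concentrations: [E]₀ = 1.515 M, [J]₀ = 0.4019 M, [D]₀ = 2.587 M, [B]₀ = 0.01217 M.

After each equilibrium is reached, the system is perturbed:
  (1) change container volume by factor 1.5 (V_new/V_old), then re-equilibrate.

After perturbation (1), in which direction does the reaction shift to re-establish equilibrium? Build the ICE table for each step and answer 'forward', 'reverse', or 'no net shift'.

Direction: forward

Q₀ = 1.2753e-04 vs Keq = 1.1450e+04 ⇒ Q<K, forward
Step 1:
                  E         J         D         B
  Initial     1.515    0.4019     2.587   0.01217
  Change    -0.1908   -0.3815    0.5723    0.5723
  Equil       1.324   0.02038     3.159    0.5845
  solve Keq expr → x = 0.1908; check Q = 1.1450e+04
Then change container volume by factor 1.5 (V_new/V_old).
Step 2:
                  E         J         D         B
  Initial    0.8828   0.01358     2.106    0.3896
  Change  -0.002938 -0.005877  0.008815  0.008815
  Equil      0.8799  0.007708     2.115    0.3985
  solve Keq expr → x = 0.002938; check Q = 1.1450e+04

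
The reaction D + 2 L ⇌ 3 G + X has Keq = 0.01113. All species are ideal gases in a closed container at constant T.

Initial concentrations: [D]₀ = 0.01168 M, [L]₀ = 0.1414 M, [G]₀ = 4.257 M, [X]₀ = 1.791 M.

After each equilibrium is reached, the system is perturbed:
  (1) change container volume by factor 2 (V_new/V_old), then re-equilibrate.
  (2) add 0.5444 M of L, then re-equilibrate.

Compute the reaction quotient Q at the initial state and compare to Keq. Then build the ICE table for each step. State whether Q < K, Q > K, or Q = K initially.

Q₀ = 5.9165e+05 vs Keq = 0.01113 ⇒ Q>K, reverse
Step 1:
                    D           L           G           X
  Initial     0.01168      0.1414       4.257       1.791
  Change        1.234       2.469      -3.703      -1.234
  Equil         1.246        2.61      0.5537      0.5566
  solve Keq expr → x = -1.234; check Q = 0.01113
Then change container volume by factor 2 (V_new/V_old).
Step 2:
                    D           L           G           X
  Initial      0.6231       1.305      0.2769      0.2783
  Change      -0.0183     -0.0366     0.05491      0.0183
  Equil        0.6048       1.269      0.3318      0.2966
  solve Keq expr → x = 0.0183; check Q = 0.01113
Then add 0.5444 M of L.
Step 3:
                    D           L           G           X
  Initial      0.6048       1.813      0.3318      0.2966
  Change     -0.02241    -0.04482     0.06722     0.02241
  Equil        0.5823       1.768       0.399       0.319
  solve Keq expr → x = 0.02241; check Q = 0.01113

Q₀ = 5.9165e+05; Q > K (proceeds reverse)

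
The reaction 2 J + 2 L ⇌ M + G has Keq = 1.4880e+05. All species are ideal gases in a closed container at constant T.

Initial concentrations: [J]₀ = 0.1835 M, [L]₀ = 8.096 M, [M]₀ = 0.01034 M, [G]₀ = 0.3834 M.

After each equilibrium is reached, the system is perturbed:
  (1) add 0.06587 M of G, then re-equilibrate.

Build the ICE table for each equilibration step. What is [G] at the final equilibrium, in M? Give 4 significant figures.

[G]_eq = 0.541 M

Q₀ = 0.001796 vs Keq = 1.4880e+05 ⇒ Q<K, forward
Step 1:
                   J          L          M          G
  Initial     0.1835      8.096    0.01034     0.3834
  Change     -0.1834    -0.1834    0.09171    0.09171
  Equil   7.2143e-05      7.913     0.1021     0.4751
  solve Keq expr → x = 0.09171; check Q = 1.4880e+05
Then add 0.06587 M of G.
Step 2:
                   J          L          M          G
  Initial 7.2143e-05      7.913     0.1021      0.541
  Change  4.8376e-06 4.8376e-06 -2.4188e-06 -2.4188e-06
  Equil   7.6981e-05      7.913     0.1021      0.541
  solve Keq expr → x = -2.4188e-06; check Q = 1.4880e+05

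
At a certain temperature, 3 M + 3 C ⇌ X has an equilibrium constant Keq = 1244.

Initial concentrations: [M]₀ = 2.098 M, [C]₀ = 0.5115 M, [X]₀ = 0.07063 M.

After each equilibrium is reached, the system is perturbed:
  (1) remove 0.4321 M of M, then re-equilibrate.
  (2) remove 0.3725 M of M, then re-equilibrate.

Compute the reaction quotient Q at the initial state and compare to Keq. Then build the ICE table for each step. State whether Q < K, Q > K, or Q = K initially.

Q₀ = 0.05715 vs Keq = 1244 ⇒ Q<K, forward
Step 1:
                   M          C          X
  init         2.098     0.5115    0.07063
  Δ          -0.4764    -0.4764     0.1588
  eq           1.622     0.0351     0.2294
  solve Keq expr → x = 0.1588; check Q = 1244
Then remove 0.4321 M of M.
Step 2:
                   M          C          X
  init          1.19     0.0351     0.2294
  Δ            0.012      0.012  -0.003999
  eq           1.201     0.0471     0.2254
  solve Keq expr → x = -0.003999; check Q = 1244
Then remove 0.3725 M of M.
Step 3:
                   M          C          X
  init         0.829     0.0471     0.2254
  Δ            0.019      0.019  -0.006334
  eq           0.848     0.0661     0.2191
  solve Keq expr → x = -0.006334; check Q = 1244

Q₀ = 0.05715; Q < K (proceeds forward)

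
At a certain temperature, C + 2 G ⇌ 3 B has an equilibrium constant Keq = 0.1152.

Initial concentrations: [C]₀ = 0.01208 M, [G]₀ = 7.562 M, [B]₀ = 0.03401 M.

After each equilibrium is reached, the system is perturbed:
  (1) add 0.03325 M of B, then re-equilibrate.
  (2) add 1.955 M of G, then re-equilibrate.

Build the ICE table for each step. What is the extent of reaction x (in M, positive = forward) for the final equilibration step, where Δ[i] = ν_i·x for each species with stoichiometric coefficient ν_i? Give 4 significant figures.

x = 6.1107e-05 M

Q₀ = 5.6948e-05 vs Keq = 0.1152 ⇒ Q<K, forward
Step 1:
                  C         G         B
  init      0.01208     7.562   0.03401
  Δ        -0.01203  -0.02405   0.03608
  eq      5.2608e-05     7.538   0.07009
  solve Keq expr → x = 0.01203; check Q = 0.1152
Then add 0.03325 M of B.
Step 2:
                  C         G         B
  init    5.2608e-05     7.538    0.1033
  Δ       1.1432e-04 2.2863e-04 -3.4295e-04
  eq      1.6692e-04     7.538     0.103
  solve Keq expr → x = -1.1432e-04; check Q = 0.1152
Then add 1.955 M of G.
Step 3:
                  C         G         B
  init    1.6692e-04     9.493     0.103
  Δ       -6.1107e-05 -1.2221e-04 1.8332e-04
  eq      1.0582e-04     9.493    0.1032
  solve Keq expr → x = 6.1107e-05; check Q = 0.1152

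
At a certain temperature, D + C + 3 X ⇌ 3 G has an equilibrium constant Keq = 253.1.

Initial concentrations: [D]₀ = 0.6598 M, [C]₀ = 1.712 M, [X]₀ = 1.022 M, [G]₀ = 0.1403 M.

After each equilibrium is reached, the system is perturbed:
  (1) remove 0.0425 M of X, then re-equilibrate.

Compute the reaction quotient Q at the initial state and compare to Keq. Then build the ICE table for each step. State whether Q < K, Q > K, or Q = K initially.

Q₀ = 0.00229 vs Keq = 253.1 ⇒ Q<K, forward
Step 1:
                   D          C          X          G
  Initial     0.6598      1.712      1.022     0.1403
  Change     -0.2779    -0.2779    -0.8338     0.8338
  Equil       0.3819      1.434     0.1882     0.9741
  solve Keq expr → x = 0.2779; check Q = 253.1
Then remove 0.0425 M of X.
Step 2:
                   D          C          X          G
  Initial     0.3819      1.434     0.1457     0.9741
  Change     0.01125    0.01125    0.03376   -0.03376
  Equil       0.3931      1.445     0.1795     0.9403
  solve Keq expr → x = -0.01125; check Q = 253.1

Q₀ = 0.00229; Q < K (proceeds forward)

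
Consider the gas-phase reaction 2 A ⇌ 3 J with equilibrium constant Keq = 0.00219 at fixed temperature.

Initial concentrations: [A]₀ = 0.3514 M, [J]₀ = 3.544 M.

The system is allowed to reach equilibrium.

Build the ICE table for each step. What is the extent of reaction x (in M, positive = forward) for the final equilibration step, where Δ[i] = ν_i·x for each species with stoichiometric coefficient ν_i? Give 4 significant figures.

x = -1.1 M

Q₀ = 360.5 vs Keq = 0.00219 ⇒ Q>K, reverse
Step 1:
                   A          J
  I           0.3514      3.544
  C            2.201     -3.301
  E            2.552     0.2425
  solve Keq expr → x = -1.1; check Q = 0.00219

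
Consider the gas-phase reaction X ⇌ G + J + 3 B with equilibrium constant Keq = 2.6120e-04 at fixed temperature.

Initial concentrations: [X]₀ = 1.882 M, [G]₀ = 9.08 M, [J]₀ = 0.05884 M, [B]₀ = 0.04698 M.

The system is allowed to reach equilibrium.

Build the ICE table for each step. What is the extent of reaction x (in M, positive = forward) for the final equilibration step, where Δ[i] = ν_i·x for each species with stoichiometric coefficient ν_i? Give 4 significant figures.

Q₀ = 2.9436e-05 vs Keq = 2.6120e-04 ⇒ Q<K, forward
Step 1:
                  X         G         J         B
  init        1.882      9.08   0.05884   0.04698
  Δ        -0.01439   0.01439   0.01439   0.04316
  eq          1.868     9.094   0.07323   0.09014
  solve Keq expr → x = 0.01439; check Q = 2.6120e-04

x = 0.01439 M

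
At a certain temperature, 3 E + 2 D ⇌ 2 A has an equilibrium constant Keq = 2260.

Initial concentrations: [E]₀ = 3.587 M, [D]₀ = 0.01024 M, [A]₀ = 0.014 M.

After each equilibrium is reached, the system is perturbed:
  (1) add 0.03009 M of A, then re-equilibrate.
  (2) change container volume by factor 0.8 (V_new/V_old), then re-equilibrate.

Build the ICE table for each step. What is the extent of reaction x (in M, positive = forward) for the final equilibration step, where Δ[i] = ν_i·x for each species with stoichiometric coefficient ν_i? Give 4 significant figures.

x = 2.9935e-05 M

Q₀ = 0.0405 vs Keq = 2260 ⇒ Q<K, forward
Step 1:
                   E          D          A
  init         3.587    0.01024      0.014
  Δ         -0.01525   -0.01016    0.01016
  eq           3.572 7.5302e-05    0.02416
  solve Keq expr → x = 0.005082; check Q = 2260
Then add 0.03009 M of A.
Step 2:
                   E          D          A
  init         3.572 7.5302e-05    0.05425
  Δ       1.4020e-04 9.3465e-05 -9.3465e-05
  eq           3.572 1.6877e-04    0.05416
  solve Keq expr → x = -4.6732e-05; check Q = 2260
Then change container volume by factor 0.8 (V_new/V_old).
Step 3:
                   E          D          A
  init         4.465 2.1096e-04     0.0677
  Δ       -8.9806e-05 -5.9871e-05 5.9871e-05
  eq           4.465 1.5109e-04    0.06776
  solve Keq expr → x = 2.9935e-05; check Q = 2260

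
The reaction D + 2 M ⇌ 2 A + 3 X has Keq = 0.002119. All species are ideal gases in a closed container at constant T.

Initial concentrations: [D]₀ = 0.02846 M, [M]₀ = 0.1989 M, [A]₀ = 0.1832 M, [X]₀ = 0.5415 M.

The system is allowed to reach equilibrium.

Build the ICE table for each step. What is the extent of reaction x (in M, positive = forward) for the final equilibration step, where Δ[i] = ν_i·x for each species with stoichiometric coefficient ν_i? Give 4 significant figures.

Q₀ = 4.733 vs Keq = 0.002119 ⇒ Q>K, reverse
Step 1:
                    D           M           A           X
  I           0.02846      0.1989      0.1832      0.5415
  C           0.07653      0.1531     -0.1531     -0.2296
  E             0.105       0.352     0.03014      0.3119
  solve Keq expr → x = -0.07653; check Q = 0.002119

x = -0.07653 M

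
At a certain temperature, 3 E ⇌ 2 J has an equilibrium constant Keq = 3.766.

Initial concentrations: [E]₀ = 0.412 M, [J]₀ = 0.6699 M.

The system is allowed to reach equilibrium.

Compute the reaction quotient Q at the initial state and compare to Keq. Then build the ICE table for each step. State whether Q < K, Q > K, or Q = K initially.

Q₀ = 6.417 vs Keq = 3.766 ⇒ Q>K, reverse
Step 1:
                    E           J
  Initial       0.412      0.6699
  Change      0.06023    -0.04015
  Equil        0.4722      0.6297
  solve Keq expr → x = -0.02008; check Q = 3.766

Q₀ = 6.417; Q > K (proceeds reverse)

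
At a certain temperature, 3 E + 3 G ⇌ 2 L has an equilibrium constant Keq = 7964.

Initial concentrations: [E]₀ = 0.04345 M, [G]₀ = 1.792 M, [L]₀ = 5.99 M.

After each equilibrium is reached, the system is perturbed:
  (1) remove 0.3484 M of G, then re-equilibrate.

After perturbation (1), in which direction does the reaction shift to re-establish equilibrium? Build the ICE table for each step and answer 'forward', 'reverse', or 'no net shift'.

Direction: reverse

Q₀ = 7.6010e+04 vs Keq = 7964 ⇒ Q>K, reverse
Step 1:
                  E         G         L
  init      0.04345     1.792      5.99
  Δ          0.0461    0.0461  -0.03073
  eq        0.08955     1.838     5.959
  solve Keq expr → x = -0.01537; check Q = 7964
Then remove 0.3484 M of G.
Step 2:
                  E         G         L
  init      0.08955      1.49     5.959
  Δ         0.01937   0.01937  -0.01291
  eq         0.1089     1.509     5.946
  solve Keq expr → x = -0.006456; check Q = 7964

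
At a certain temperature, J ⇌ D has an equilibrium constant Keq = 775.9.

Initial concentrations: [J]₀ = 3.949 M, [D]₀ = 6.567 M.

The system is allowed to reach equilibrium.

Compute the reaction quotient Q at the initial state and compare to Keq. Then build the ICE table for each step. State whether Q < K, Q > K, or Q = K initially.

Q₀ = 1.663; Q < K (proceeds forward)

Q₀ = 1.663 vs Keq = 775.9 ⇒ Q<K, forward
Step 1:
                  J         D
  Initial     3.949     6.567
  Change     -3.935     3.935
  Equil     0.01354      10.5
  solve Keq expr → x = 3.935; check Q = 775.9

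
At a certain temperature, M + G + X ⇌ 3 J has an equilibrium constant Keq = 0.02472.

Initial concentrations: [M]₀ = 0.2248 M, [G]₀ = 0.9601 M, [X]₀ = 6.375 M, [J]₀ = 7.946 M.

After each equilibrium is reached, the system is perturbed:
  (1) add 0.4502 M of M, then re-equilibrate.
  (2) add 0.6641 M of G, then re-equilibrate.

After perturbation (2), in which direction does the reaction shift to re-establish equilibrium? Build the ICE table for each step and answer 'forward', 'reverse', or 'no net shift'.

Q₀ = 364.6 vs Keq = 0.02472 ⇒ Q>K, reverse
Step 1:
                    M           G           X           J
  I            0.2248      0.9601       6.375       7.946
  C             2.251       2.251       2.251      -6.754
  E             2.476       3.211       8.626       1.192
  solve Keq expr → x = -2.251; check Q = 0.02472
Then add 0.4502 M of M.
Step 2:
                    M           G           X           J
  I             2.926       3.211       8.626       1.192
  C          -0.02055    -0.02055    -0.02055     0.06164
  E             2.906       3.191       8.606       1.254
  solve Keq expr → x = 0.02055; check Q = 0.02472
Then add 0.6641 M of G.
Step 3:
                    M           G           X           J
  I             2.906       3.855       8.606       1.254
  C          -0.02457    -0.02457    -0.02457     0.07371
  E             2.881        3.83       8.581       1.328
  solve Keq expr → x = 0.02457; check Q = 0.02472

Direction: forward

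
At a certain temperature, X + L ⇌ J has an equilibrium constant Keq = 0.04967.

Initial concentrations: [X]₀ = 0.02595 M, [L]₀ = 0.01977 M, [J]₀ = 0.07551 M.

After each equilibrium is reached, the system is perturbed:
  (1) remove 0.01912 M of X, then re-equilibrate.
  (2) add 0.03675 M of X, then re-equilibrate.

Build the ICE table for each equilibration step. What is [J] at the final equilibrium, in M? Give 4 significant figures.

[J]_eq = 5.5768e-04 M

Q₀ = 147.2 vs Keq = 0.04967 ⇒ Q>K, reverse
Step 1:
                  X         L         J
  Initial   0.02595   0.01977   0.07551
  Change    0.07503   0.07503  -0.07503
  Equil       0.101    0.0948 4.7553e-04
  solve Keq expr → x = -0.07503; check Q = 0.04967
Then remove 0.01912 M of X.
Step 2:
                  X         L         J
  Initial   0.08186    0.0948 4.7553e-04
  Change  8.9251e-05 8.9251e-05 -8.9251e-05
  Equil     0.08195   0.09489 3.8628e-04
  solve Keq expr → x = -8.9251e-05; check Q = 0.04967
Then add 0.03675 M of X.
Step 3:
                  X         L         J
  Initial    0.1187   0.09489 3.8628e-04
  Change  -1.7140e-04 -1.7140e-04 1.7140e-04
  Equil      0.1185   0.09472 5.5768e-04
  solve Keq expr → x = 1.7140e-04; check Q = 0.04967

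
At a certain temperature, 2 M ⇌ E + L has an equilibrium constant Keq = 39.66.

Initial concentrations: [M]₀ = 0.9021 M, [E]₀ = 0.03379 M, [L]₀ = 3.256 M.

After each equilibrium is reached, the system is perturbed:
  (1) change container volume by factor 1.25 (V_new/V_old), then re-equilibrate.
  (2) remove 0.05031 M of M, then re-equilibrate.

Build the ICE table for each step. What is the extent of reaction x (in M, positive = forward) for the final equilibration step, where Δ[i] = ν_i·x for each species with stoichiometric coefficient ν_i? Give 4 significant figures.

Q₀ = 0.1352 vs Keq = 39.66 ⇒ Q<K, forward
Step 1:
                    M           E           L
  init         0.9021     0.03379       3.256
  Δ           -0.7135      0.3567      0.3567
  eq           0.1886      0.3905       3.613
  solve Keq expr → x = 0.3567; check Q = 39.66
Then change container volume by factor 1.25 (V_new/V_old).
Step 2:
                    M           E           L
  init         0.1509      0.3124        2.89
  Δ                 0           0           0
  eq           0.1509      0.3124        2.89
  solve Keq expr → x = 0; check Q = 39.66
Then remove 0.05031 M of M.
Step 3:
                    M           E           L
  init         0.1006      0.3124        2.89
  Δ            0.0443    -0.02215    -0.02215
  eq           0.1449      0.2903       2.868
  solve Keq expr → x = -0.02215; check Q = 39.66

x = -0.02215 M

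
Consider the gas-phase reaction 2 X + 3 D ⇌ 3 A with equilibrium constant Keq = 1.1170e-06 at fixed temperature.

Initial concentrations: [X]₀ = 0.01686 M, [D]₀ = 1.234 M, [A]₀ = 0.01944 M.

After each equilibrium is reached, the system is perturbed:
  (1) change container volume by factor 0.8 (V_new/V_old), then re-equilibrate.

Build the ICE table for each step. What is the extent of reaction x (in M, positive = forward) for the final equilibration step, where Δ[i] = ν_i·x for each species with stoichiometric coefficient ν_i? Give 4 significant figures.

Q₀ = 0.01375 vs Keq = 1.1170e-06 ⇒ Q>K, reverse
Step 1:
                   X          D          A
  I          0.01686      1.234    0.01944
  C          0.01214    0.01821   -0.01821
  E            0.029      1.252   0.001226
  solve Keq expr → x = -0.006071; check Q = 1.1170e-06
Then change container volume by factor 0.8 (V_new/V_old).
Step 2:
                   X          D          A
  I          0.03625      1.565   0.001533
  C       -1.6025e-04 -2.4038e-04 2.4038e-04
  E          0.03609      1.565   0.001773
  solve Keq expr → x = 8.0127e-05; check Q = 1.1170e-06

x = 8.0127e-05 M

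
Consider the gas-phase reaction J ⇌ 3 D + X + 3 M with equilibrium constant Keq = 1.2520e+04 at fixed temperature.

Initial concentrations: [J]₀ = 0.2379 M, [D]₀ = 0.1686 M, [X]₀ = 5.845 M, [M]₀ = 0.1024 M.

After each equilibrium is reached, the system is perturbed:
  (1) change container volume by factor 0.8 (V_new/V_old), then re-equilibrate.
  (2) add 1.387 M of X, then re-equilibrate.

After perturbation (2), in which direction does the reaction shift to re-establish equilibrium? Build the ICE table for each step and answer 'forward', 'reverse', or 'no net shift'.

Q₀ = 1.2643e-04 vs Keq = 1.2520e+04 ⇒ Q<K, forward
Step 1:
                  J         D         X         M
  Initial    0.2379    0.1686     5.845    0.1024
  Change    -0.2377    0.7132    0.2377    0.7132
  Equil   1.8068e-04    0.8818     6.083    0.8156
  solve Keq expr → x = 0.2377; check Q = 1.2520e+04
Then change container volume by factor 0.8 (V_new/V_old).
Step 2:
                  J         D         X         M
  Initial 2.2585e-04     1.102     7.603     1.019
  Change  6.2649e-04 -0.001879 -6.2649e-04 -0.001879
  Equil   8.5234e-04       1.1     7.603     1.018
  solve Keq expr → x = -6.2649e-04; check Q = 1.2520e+04
Then add 1.387 M of X.
Step 3:
                  J         D         X         M
  Initial 8.5234e-04       1.1      8.99     1.018
  Change  1.5286e-04 -4.5857e-04 -1.5286e-04 -4.5857e-04
  Equil    0.001005       1.1      8.99     1.017
  solve Keq expr → x = -1.5286e-04; check Q = 1.2520e+04

Direction: reverse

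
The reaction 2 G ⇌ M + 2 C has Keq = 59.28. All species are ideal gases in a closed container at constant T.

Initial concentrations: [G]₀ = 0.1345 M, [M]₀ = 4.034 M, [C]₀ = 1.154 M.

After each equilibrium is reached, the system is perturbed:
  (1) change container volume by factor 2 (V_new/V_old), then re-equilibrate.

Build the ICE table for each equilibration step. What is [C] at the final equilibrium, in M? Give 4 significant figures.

[C]_eq = 0.5443 M

Q₀ = 297 vs Keq = 59.28 ⇒ Q>K, reverse
Step 1:
                    G           M           C
  init         0.1345       4.034       1.154
  Δ            0.1304    -0.06518     -0.1304
  eq           0.2649       3.969       1.024
  solve Keq expr → x = -0.06518; check Q = 59.28
Then change container volume by factor 2 (V_new/V_old).
Step 2:
                    G           M           C
  init         0.1324       1.984      0.5118
  Δ          -0.03245     0.01622     0.03245
  eq          0.09999       2.001      0.5443
  solve Keq expr → x = 0.01622; check Q = 59.28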